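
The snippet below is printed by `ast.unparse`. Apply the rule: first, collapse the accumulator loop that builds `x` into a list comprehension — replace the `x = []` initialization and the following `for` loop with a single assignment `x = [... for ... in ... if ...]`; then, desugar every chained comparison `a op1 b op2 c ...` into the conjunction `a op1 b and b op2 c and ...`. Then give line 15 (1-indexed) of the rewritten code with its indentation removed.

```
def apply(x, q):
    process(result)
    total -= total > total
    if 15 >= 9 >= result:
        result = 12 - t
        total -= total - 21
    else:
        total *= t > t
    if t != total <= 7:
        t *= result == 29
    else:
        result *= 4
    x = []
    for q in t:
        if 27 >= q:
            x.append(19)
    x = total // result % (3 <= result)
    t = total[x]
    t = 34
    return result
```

Transformed code:
def apply(x, q):
    process(result)
    total -= total > total
    if 15 >= 9 and 9 >= result:
        result = 12 - t
        total -= total - 21
    else:
        total *= t > t
    if t != total and total <= 7:
        t *= result == 29
    else:
        result *= 4
    x = [19 for q in t if 27 >= q]
    x = total // result % (3 <= result)
    t = total[x]
    t = 34
    return result

t = total[x]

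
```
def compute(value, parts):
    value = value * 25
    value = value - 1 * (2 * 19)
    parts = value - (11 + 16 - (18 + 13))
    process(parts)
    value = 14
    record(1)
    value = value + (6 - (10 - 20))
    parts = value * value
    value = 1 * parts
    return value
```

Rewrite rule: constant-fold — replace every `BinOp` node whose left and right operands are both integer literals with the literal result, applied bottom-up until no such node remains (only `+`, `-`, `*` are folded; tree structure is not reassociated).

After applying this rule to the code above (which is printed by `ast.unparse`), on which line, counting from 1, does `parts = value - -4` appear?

4

Transformed code:
def compute(value, parts):
    value = value * 25
    value = value - 38
    parts = value - -4
    process(parts)
    value = 14
    record(1)
    value = value + 16
    parts = value * value
    value = 1 * parts
    return value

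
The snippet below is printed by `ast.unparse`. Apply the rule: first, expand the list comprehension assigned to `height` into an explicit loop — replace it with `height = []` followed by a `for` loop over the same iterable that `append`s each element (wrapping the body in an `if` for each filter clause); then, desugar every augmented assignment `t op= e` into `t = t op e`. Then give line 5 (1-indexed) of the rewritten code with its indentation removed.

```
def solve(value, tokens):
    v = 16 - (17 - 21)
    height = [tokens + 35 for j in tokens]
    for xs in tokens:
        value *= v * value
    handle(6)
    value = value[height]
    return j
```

Transformed code:
def solve(value, tokens):
    v = 16 - (17 - 21)
    height = []
    for j in tokens:
        height.append(tokens + 35)
    for xs in tokens:
        value = value * (v * value)
    handle(6)
    value = value[height]
    return j

height.append(tokens + 35)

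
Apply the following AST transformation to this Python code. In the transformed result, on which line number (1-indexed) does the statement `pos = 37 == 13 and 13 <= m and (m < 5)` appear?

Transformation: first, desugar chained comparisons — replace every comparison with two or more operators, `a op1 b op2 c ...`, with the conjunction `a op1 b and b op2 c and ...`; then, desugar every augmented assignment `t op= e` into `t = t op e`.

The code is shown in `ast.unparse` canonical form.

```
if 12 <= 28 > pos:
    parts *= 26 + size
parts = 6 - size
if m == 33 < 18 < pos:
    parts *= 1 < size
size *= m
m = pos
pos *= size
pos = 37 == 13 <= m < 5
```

Transformed code:
if 12 <= 28 and 28 > pos:
    parts = parts * (26 + size)
parts = 6 - size
if m == 33 and 33 < 18 and (18 < pos):
    parts = parts * (1 < size)
size = size * m
m = pos
pos = pos * size
pos = 37 == 13 and 13 <= m and (m < 5)

9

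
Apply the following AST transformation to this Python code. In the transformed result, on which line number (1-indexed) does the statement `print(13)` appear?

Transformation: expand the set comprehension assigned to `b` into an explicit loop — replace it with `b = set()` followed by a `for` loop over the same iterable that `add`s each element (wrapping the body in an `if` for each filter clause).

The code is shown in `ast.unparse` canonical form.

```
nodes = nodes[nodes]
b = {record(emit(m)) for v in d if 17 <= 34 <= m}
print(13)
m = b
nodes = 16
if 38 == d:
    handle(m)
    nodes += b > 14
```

6

Transformed code:
nodes = nodes[nodes]
b = set()
for v in d:
    if 17 <= 34 <= m:
        b.add(record(emit(m)))
print(13)
m = b
nodes = 16
if 38 == d:
    handle(m)
    nodes += b > 14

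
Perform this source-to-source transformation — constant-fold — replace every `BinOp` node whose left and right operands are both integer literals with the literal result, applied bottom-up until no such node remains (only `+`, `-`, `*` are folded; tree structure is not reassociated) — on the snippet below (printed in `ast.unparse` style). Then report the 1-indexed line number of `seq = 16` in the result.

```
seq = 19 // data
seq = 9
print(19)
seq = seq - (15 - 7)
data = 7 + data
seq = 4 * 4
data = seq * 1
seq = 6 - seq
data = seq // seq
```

Transformed code:
seq = 19 // data
seq = 9
print(19)
seq = seq - 8
data = 7 + data
seq = 16
data = seq * 1
seq = 6 - seq
data = seq // seq

6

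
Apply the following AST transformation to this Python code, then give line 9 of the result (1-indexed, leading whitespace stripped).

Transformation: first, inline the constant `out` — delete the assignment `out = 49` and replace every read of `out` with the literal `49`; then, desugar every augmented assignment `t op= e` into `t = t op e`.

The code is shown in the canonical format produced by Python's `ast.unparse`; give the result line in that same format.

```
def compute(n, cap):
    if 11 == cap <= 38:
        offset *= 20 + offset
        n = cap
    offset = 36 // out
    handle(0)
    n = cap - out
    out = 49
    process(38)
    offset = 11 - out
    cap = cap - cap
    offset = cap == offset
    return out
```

offset = 11 - 49

Transformed code:
def compute(n, cap):
    if 11 == cap <= 38:
        offset = offset * (20 + offset)
        n = cap
    offset = 36 // 49
    handle(0)
    n = cap - 49
    process(38)
    offset = 11 - 49
    cap = cap - cap
    offset = cap == offset
    return 49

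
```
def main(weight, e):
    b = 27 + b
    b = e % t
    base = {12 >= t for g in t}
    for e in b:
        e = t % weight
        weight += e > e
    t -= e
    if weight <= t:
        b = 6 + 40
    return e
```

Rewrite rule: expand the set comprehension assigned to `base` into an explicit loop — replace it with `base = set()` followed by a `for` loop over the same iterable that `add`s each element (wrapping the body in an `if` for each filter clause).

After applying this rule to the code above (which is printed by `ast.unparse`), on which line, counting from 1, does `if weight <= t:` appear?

Transformed code:
def main(weight, e):
    b = 27 + b
    b = e % t
    base = set()
    for g in t:
        base.add(12 >= t)
    for e in b:
        e = t % weight
        weight += e > e
    t -= e
    if weight <= t:
        b = 6 + 40
    return e

11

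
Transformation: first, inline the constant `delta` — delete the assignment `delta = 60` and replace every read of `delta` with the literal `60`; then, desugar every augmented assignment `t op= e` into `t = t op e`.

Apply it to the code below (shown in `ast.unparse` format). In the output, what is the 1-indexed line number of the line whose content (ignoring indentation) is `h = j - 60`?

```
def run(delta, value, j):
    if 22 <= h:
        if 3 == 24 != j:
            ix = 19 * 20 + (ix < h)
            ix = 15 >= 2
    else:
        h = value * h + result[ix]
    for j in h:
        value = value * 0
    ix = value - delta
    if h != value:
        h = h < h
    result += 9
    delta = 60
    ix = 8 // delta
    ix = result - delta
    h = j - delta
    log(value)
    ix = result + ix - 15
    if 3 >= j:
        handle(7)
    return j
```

Transformed code:
def run(delta, value, j):
    if 22 <= h:
        if 3 == 24 != j:
            ix = 19 * 20 + (ix < h)
            ix = 15 >= 2
    else:
        h = value * h + result[ix]
    for j in h:
        value = value * 0
    ix = value - 60
    if h != value:
        h = h < h
    result = result + 9
    ix = 8 // 60
    ix = result - 60
    h = j - 60
    log(value)
    ix = result + ix - 15
    if 3 >= j:
        handle(7)
    return j

16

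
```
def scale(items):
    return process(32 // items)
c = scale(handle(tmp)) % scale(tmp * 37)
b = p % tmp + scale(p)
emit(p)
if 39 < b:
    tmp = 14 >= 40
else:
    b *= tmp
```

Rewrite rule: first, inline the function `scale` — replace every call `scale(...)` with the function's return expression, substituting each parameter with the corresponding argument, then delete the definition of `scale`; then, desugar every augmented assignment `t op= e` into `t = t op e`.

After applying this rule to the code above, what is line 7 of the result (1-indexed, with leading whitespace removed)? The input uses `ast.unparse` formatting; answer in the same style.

Transformed code:
c = process(32 // handle(tmp)) % process(32 // (tmp * 37))
b = p % tmp + process(32 // p)
emit(p)
if 39 < b:
    tmp = 14 >= 40
else:
    b = b * tmp

b = b * tmp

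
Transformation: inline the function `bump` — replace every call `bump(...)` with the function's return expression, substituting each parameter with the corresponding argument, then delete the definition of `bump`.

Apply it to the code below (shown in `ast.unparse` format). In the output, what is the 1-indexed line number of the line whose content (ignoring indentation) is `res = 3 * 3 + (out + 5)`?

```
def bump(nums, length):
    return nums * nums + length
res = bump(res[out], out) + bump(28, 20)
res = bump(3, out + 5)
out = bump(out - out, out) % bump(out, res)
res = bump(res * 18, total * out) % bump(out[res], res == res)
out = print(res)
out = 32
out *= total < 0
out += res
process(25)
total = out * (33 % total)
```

2

Transformed code:
res = res[out] * res[out] + out + (28 * 28 + 20)
res = 3 * 3 + (out + 5)
out = ((out - out) * (out - out) + out) % (out * out + res)
res = (res * 18 * (res * 18) + total * out) % (out[res] * out[res] + (res == res))
out = print(res)
out = 32
out *= total < 0
out += res
process(25)
total = out * (33 % total)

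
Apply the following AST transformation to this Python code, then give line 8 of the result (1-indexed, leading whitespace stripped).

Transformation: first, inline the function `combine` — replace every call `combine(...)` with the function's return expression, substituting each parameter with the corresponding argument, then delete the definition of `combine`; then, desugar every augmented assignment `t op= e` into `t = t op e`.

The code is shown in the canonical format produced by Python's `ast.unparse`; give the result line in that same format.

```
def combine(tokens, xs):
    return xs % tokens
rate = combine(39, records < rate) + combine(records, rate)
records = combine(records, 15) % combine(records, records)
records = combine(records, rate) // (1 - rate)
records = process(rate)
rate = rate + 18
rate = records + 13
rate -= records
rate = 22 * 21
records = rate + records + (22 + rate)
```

rate = 22 * 21

Transformed code:
rate = (records < rate) % 39 + rate % records
records = 15 % records % (records % records)
records = rate % records // (1 - rate)
records = process(rate)
rate = rate + 18
rate = records + 13
rate = rate - records
rate = 22 * 21
records = rate + records + (22 + rate)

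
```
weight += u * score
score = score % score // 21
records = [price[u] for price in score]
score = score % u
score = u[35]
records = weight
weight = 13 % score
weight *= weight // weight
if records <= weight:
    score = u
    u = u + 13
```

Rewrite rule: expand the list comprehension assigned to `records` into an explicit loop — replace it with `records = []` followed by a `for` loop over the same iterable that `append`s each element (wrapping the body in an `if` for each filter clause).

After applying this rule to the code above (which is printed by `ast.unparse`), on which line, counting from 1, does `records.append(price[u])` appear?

Transformed code:
weight += u * score
score = score % score // 21
records = []
for price in score:
    records.append(price[u])
score = score % u
score = u[35]
records = weight
weight = 13 % score
weight *= weight // weight
if records <= weight:
    score = u
    u = u + 13

5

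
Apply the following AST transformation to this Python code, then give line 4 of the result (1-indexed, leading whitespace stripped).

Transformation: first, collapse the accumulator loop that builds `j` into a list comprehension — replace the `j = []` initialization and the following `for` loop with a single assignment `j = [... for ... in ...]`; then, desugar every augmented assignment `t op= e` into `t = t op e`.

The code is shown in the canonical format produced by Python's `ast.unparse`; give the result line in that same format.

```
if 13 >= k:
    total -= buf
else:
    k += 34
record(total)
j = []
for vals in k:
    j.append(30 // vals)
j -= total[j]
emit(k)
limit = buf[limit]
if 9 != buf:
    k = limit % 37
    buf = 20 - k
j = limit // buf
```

Transformed code:
if 13 >= k:
    total = total - buf
else:
    k = k + 34
record(total)
j = [30 // vals for vals in k]
j = j - total[j]
emit(k)
limit = buf[limit]
if 9 != buf:
    k = limit % 37
    buf = 20 - k
j = limit // buf

k = k + 34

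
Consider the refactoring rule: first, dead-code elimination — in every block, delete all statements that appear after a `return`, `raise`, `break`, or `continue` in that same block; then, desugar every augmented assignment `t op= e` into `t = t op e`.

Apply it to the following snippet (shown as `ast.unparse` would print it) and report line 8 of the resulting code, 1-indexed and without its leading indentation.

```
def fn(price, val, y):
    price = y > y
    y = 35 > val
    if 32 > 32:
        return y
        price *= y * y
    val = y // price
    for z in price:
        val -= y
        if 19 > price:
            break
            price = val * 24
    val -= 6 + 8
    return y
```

Transformed code:
def fn(price, val, y):
    price = y > y
    y = 35 > val
    if 32 > 32:
        return y
    val = y // price
    for z in price:
        val = val - y
        if 19 > price:
            break
    val = val - (6 + 8)
    return y

val = val - y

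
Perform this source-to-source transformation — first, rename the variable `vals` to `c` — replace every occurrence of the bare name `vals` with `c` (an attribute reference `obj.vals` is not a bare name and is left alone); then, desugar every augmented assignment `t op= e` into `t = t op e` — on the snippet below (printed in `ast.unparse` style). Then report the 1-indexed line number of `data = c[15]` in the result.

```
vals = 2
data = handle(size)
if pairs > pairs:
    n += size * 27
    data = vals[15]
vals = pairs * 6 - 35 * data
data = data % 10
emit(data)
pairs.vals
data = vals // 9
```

Transformed code:
c = 2
data = handle(size)
if pairs > pairs:
    n = n + size * 27
    data = c[15]
c = pairs * 6 - 35 * data
data = data % 10
emit(data)
pairs.vals
data = c // 9

5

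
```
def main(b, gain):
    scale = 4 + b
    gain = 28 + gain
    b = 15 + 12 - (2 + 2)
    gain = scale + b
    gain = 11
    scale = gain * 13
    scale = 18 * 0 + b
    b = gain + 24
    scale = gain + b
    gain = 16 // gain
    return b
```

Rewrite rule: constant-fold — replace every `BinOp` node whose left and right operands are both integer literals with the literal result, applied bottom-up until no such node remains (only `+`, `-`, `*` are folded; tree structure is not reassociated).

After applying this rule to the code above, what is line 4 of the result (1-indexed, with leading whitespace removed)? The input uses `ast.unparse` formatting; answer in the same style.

b = 23

Transformed code:
def main(b, gain):
    scale = 4 + b
    gain = 28 + gain
    b = 23
    gain = scale + b
    gain = 11
    scale = gain * 13
    scale = 0 + b
    b = gain + 24
    scale = gain + b
    gain = 16 // gain
    return b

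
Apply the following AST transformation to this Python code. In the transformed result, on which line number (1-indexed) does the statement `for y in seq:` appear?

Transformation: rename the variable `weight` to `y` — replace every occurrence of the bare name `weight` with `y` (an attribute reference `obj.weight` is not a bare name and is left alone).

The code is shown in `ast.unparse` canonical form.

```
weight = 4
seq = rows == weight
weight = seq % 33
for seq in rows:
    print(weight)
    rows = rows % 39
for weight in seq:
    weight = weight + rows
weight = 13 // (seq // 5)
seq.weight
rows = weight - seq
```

7

Transformed code:
y = 4
seq = rows == y
y = seq % 33
for seq in rows:
    print(y)
    rows = rows % 39
for y in seq:
    y = y + rows
y = 13 // (seq // 5)
seq.weight
rows = y - seq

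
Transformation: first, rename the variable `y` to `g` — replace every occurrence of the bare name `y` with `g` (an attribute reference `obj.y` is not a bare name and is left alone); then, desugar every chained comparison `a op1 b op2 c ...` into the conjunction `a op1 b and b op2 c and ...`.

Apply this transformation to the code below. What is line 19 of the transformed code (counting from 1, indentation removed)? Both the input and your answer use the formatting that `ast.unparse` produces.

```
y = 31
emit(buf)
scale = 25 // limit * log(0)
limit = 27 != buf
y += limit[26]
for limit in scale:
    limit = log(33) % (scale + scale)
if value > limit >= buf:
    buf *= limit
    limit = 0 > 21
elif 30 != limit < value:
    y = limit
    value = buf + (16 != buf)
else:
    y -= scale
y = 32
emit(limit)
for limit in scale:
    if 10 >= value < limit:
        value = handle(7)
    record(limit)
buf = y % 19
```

if 10 >= value and value < limit:

Transformed code:
g = 31
emit(buf)
scale = 25 // limit * log(0)
limit = 27 != buf
g += limit[26]
for limit in scale:
    limit = log(33) % (scale + scale)
if value > limit and limit >= buf:
    buf *= limit
    limit = 0 > 21
elif 30 != limit and limit < value:
    g = limit
    value = buf + (16 != buf)
else:
    g -= scale
g = 32
emit(limit)
for limit in scale:
    if 10 >= value and value < limit:
        value = handle(7)
    record(limit)
buf = g % 19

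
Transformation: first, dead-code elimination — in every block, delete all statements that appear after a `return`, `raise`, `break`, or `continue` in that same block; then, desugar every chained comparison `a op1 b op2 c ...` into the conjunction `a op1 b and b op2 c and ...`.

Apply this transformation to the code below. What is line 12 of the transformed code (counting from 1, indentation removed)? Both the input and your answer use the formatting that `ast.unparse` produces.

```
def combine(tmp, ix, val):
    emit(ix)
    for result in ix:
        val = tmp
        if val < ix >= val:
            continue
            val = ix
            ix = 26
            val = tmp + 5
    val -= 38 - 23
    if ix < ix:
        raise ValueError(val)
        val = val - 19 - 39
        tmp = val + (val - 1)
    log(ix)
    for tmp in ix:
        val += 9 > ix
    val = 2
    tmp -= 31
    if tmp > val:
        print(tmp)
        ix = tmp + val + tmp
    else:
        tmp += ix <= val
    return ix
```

Transformed code:
def combine(tmp, ix, val):
    emit(ix)
    for result in ix:
        val = tmp
        if val < ix and ix >= val:
            continue
    val -= 38 - 23
    if ix < ix:
        raise ValueError(val)
    log(ix)
    for tmp in ix:
        val += 9 > ix
    val = 2
    tmp -= 31
    if tmp > val:
        print(tmp)
        ix = tmp + val + tmp
    else:
        tmp += ix <= val
    return ix

val += 9 > ix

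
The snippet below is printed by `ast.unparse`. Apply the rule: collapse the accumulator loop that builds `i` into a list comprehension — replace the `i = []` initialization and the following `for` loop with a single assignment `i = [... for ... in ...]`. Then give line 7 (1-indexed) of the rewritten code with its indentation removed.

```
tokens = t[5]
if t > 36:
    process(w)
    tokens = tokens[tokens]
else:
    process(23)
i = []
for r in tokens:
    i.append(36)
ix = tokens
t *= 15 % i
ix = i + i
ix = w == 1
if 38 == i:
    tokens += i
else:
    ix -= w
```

Transformed code:
tokens = t[5]
if t > 36:
    process(w)
    tokens = tokens[tokens]
else:
    process(23)
i = [36 for r in tokens]
ix = tokens
t *= 15 % i
ix = i + i
ix = w == 1
if 38 == i:
    tokens += i
else:
    ix -= w

i = [36 for r in tokens]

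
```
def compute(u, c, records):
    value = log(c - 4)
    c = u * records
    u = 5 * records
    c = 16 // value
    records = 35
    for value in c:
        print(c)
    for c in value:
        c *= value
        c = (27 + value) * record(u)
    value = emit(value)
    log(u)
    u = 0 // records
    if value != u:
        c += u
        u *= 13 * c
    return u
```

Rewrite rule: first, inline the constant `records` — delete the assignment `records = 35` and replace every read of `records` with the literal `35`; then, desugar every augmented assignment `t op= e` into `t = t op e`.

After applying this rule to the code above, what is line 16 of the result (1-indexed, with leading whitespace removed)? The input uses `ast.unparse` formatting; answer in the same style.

Transformed code:
def compute(u, c, records):
    value = log(c - 4)
    c = u * 35
    u = 5 * 35
    c = 16 // value
    for value in c:
        print(c)
    for c in value:
        c = c * value
        c = (27 + value) * record(u)
    value = emit(value)
    log(u)
    u = 0 // 35
    if value != u:
        c = c + u
        u = u * (13 * c)
    return u

u = u * (13 * c)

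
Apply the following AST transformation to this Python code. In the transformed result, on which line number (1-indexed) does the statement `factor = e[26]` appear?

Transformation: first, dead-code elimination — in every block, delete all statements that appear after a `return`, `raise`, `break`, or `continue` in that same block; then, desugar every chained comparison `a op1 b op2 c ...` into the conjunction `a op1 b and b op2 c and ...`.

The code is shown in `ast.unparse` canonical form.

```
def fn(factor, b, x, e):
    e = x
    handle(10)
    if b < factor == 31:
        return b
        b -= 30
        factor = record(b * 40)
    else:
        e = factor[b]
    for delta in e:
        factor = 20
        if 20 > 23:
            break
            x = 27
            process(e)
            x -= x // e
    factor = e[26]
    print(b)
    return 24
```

Transformed code:
def fn(factor, b, x, e):
    e = x
    handle(10)
    if b < factor and factor == 31:
        return b
    else:
        e = factor[b]
    for delta in e:
        factor = 20
        if 20 > 23:
            break
    factor = e[26]
    print(b)
    return 24

12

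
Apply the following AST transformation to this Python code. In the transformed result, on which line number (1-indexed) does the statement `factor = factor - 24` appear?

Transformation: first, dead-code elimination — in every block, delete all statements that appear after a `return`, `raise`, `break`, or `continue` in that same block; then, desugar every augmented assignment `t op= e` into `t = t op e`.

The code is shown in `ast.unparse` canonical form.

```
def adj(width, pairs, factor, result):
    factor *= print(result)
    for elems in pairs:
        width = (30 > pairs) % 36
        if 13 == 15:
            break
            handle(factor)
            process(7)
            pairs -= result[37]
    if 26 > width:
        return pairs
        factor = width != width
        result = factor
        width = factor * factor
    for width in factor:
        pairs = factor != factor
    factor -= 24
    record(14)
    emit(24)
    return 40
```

11

Transformed code:
def adj(width, pairs, factor, result):
    factor = factor * print(result)
    for elems in pairs:
        width = (30 > pairs) % 36
        if 13 == 15:
            break
    if 26 > width:
        return pairs
    for width in factor:
        pairs = factor != factor
    factor = factor - 24
    record(14)
    emit(24)
    return 40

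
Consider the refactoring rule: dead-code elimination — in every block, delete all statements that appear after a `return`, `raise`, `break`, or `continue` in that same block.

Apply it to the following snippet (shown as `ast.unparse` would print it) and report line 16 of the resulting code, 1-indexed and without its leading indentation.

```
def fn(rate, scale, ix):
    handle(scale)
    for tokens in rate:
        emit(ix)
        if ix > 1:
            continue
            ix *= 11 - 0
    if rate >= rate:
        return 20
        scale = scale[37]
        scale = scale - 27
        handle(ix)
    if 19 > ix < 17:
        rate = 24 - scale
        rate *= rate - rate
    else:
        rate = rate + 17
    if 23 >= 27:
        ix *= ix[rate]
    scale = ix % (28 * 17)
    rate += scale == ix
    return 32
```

scale = ix % (28 * 17)

Transformed code:
def fn(rate, scale, ix):
    handle(scale)
    for tokens in rate:
        emit(ix)
        if ix > 1:
            continue
    if rate >= rate:
        return 20
    if 19 > ix < 17:
        rate = 24 - scale
        rate *= rate - rate
    else:
        rate = rate + 17
    if 23 >= 27:
        ix *= ix[rate]
    scale = ix % (28 * 17)
    rate += scale == ix
    return 32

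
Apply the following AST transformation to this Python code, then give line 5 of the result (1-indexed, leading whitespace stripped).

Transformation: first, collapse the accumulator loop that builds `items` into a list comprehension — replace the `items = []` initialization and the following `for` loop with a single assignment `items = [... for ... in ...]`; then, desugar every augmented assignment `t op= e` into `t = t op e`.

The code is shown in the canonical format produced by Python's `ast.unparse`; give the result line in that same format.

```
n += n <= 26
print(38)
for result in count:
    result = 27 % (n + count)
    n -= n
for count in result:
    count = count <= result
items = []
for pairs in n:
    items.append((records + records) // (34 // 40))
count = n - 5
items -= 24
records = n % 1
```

Transformed code:
n = n + (n <= 26)
print(38)
for result in count:
    result = 27 % (n + count)
    n = n - n
for count in result:
    count = count <= result
items = [(records + records) // (34 // 40) for pairs in n]
count = n - 5
items = items - 24
records = n % 1

n = n - n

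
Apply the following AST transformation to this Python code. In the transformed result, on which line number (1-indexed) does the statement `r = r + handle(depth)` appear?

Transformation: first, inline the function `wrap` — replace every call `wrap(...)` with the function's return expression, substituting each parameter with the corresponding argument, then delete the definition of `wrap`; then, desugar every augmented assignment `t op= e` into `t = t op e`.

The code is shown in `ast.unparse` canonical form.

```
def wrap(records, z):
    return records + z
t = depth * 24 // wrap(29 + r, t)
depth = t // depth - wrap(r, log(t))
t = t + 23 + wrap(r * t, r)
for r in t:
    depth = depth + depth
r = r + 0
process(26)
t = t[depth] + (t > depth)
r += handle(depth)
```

9

Transformed code:
t = depth * 24 // (29 + r + t)
depth = t // depth - (r + log(t))
t = t + 23 + (r * t + r)
for r in t:
    depth = depth + depth
r = r + 0
process(26)
t = t[depth] + (t > depth)
r = r + handle(depth)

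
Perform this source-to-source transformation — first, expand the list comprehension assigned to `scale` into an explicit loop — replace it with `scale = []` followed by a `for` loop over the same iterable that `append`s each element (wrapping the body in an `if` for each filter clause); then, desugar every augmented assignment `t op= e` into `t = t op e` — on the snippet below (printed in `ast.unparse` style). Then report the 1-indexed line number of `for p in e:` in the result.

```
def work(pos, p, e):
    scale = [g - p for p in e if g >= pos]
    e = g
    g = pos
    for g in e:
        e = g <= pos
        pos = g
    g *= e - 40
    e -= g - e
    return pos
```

3

Transformed code:
def work(pos, p, e):
    scale = []
    for p in e:
        if g >= pos:
            scale.append(g - p)
    e = g
    g = pos
    for g in e:
        e = g <= pos
        pos = g
    g = g * (e - 40)
    e = e - (g - e)
    return pos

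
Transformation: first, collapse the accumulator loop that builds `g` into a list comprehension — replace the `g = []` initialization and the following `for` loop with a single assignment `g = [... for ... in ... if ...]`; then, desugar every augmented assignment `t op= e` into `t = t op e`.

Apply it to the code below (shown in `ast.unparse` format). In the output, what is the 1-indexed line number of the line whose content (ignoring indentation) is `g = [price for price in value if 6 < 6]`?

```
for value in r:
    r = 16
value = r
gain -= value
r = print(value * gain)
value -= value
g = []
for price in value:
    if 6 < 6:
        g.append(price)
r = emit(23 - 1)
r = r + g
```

7

Transformed code:
for value in r:
    r = 16
value = r
gain = gain - value
r = print(value * gain)
value = value - value
g = [price for price in value if 6 < 6]
r = emit(23 - 1)
r = r + g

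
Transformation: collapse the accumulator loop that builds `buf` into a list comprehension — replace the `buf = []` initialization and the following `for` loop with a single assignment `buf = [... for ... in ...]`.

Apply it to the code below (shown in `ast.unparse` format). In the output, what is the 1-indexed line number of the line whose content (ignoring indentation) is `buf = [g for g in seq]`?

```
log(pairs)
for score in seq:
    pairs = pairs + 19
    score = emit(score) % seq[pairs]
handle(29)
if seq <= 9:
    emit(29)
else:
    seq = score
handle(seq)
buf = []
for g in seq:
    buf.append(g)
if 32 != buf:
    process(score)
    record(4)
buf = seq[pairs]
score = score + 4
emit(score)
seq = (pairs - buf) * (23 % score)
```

11

Transformed code:
log(pairs)
for score in seq:
    pairs = pairs + 19
    score = emit(score) % seq[pairs]
handle(29)
if seq <= 9:
    emit(29)
else:
    seq = score
handle(seq)
buf = [g for g in seq]
if 32 != buf:
    process(score)
    record(4)
buf = seq[pairs]
score = score + 4
emit(score)
seq = (pairs - buf) * (23 % score)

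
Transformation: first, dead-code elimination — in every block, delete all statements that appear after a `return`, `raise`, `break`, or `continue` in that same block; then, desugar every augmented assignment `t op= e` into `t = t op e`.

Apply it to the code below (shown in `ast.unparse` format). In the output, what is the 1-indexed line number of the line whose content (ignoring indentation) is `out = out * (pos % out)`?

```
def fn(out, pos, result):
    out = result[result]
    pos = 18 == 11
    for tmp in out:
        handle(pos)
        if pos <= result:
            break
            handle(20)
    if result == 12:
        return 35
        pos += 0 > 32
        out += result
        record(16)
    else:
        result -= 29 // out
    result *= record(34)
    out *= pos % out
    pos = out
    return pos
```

Transformed code:
def fn(out, pos, result):
    out = result[result]
    pos = 18 == 11
    for tmp in out:
        handle(pos)
        if pos <= result:
            break
    if result == 12:
        return 35
    else:
        result = result - 29 // out
    result = result * record(34)
    out = out * (pos % out)
    pos = out
    return pos

13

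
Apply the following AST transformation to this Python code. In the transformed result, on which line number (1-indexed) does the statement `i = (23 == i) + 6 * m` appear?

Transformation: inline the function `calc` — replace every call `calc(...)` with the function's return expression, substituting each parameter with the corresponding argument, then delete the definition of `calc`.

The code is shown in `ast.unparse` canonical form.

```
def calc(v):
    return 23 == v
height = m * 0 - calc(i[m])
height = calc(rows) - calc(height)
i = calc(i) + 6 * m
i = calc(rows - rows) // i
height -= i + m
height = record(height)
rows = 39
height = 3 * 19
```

3

Transformed code:
height = m * 0 - (23 == i[m])
height = (23 == rows) - (23 == height)
i = (23 == i) + 6 * m
i = (23 == rows - rows) // i
height -= i + m
height = record(height)
rows = 39
height = 3 * 19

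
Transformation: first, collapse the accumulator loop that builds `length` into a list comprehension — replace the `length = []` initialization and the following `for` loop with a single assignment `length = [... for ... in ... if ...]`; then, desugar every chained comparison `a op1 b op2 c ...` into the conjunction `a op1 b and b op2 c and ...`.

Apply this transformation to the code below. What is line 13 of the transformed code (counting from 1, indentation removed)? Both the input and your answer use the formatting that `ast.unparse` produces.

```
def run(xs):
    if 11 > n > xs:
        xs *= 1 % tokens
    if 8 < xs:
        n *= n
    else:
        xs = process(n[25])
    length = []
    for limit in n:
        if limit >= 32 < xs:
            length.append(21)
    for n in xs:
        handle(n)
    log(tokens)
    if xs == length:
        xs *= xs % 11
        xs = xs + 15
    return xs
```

xs *= xs % 11

Transformed code:
def run(xs):
    if 11 > n and n > xs:
        xs *= 1 % tokens
    if 8 < xs:
        n *= n
    else:
        xs = process(n[25])
    length = [21 for limit in n if limit >= 32 and 32 < xs]
    for n in xs:
        handle(n)
    log(tokens)
    if xs == length:
        xs *= xs % 11
        xs = xs + 15
    return xs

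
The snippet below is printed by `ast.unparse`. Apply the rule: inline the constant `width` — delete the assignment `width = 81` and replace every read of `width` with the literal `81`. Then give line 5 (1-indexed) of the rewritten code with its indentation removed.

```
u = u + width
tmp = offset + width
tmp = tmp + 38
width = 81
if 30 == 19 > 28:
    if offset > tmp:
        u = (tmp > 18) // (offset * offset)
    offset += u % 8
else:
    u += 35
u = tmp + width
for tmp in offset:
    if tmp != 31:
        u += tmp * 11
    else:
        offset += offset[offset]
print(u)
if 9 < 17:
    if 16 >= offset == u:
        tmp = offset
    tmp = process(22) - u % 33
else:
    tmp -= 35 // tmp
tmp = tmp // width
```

Transformed code:
u = u + 81
tmp = offset + 81
tmp = tmp + 38
if 30 == 19 > 28:
    if offset > tmp:
        u = (tmp > 18) // (offset * offset)
    offset += u % 8
else:
    u += 35
u = tmp + 81
for tmp in offset:
    if tmp != 31:
        u += tmp * 11
    else:
        offset += offset[offset]
print(u)
if 9 < 17:
    if 16 >= offset == u:
        tmp = offset
    tmp = process(22) - u % 33
else:
    tmp -= 35 // tmp
tmp = tmp // 81

if offset > tmp:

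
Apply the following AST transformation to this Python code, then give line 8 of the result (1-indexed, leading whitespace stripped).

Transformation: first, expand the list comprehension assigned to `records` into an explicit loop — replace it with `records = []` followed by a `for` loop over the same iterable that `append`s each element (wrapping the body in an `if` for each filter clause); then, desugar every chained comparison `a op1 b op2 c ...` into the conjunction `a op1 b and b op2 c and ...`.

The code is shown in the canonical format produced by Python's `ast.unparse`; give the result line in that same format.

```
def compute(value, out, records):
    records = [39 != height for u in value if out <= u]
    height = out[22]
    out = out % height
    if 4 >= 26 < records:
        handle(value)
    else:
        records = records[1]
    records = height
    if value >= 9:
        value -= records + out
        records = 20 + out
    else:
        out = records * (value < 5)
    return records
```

Transformed code:
def compute(value, out, records):
    records = []
    for u in value:
        if out <= u:
            records.append(39 != height)
    height = out[22]
    out = out % height
    if 4 >= 26 and 26 < records:
        handle(value)
    else:
        records = records[1]
    records = height
    if value >= 9:
        value -= records + out
        records = 20 + out
    else:
        out = records * (value < 5)
    return records

if 4 >= 26 and 26 < records:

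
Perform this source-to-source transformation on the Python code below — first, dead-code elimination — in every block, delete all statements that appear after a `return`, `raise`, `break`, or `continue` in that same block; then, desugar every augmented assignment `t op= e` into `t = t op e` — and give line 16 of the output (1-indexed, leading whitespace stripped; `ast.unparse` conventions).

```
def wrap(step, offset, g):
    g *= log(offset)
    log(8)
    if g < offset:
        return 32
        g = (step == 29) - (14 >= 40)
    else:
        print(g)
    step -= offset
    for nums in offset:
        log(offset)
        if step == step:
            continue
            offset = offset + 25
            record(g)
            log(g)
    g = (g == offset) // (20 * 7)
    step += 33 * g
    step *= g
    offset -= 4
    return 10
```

Transformed code:
def wrap(step, offset, g):
    g = g * log(offset)
    log(8)
    if g < offset:
        return 32
    else:
        print(g)
    step = step - offset
    for nums in offset:
        log(offset)
        if step == step:
            continue
    g = (g == offset) // (20 * 7)
    step = step + 33 * g
    step = step * g
    offset = offset - 4
    return 10

offset = offset - 4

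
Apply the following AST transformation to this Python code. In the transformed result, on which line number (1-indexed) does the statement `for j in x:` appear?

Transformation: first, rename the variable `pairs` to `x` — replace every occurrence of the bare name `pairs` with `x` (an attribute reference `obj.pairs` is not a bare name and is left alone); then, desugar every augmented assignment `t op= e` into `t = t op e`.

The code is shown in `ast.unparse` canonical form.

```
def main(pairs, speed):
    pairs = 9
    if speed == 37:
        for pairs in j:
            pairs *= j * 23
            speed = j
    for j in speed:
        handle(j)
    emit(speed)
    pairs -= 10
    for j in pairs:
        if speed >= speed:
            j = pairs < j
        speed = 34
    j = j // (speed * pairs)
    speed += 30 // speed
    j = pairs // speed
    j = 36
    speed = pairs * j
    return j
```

Transformed code:
def main(x, speed):
    x = 9
    if speed == 37:
        for x in j:
            x = x * (j * 23)
            speed = j
    for j in speed:
        handle(j)
    emit(speed)
    x = x - 10
    for j in x:
        if speed >= speed:
            j = x < j
        speed = 34
    j = j // (speed * x)
    speed = speed + 30 // speed
    j = x // speed
    j = 36
    speed = x * j
    return j

11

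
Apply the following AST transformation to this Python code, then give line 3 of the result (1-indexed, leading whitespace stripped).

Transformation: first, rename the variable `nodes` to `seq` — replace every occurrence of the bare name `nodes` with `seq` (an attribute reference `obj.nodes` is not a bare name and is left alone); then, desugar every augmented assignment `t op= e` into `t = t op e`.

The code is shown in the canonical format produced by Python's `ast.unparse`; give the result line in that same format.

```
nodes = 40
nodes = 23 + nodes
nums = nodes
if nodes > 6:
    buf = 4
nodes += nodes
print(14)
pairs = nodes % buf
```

Transformed code:
seq = 40
seq = 23 + seq
nums = seq
if seq > 6:
    buf = 4
seq = seq + seq
print(14)
pairs = seq % buf

nums = seq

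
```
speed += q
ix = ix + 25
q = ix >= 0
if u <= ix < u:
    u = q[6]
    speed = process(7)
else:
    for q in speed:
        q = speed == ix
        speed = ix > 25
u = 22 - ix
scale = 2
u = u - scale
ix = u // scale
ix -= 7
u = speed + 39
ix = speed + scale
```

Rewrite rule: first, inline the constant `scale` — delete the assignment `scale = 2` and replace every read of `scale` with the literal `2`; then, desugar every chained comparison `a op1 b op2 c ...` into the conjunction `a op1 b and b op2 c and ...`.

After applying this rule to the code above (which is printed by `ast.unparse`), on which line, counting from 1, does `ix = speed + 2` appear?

16

Transformed code:
speed += q
ix = ix + 25
q = ix >= 0
if u <= ix and ix < u:
    u = q[6]
    speed = process(7)
else:
    for q in speed:
        q = speed == ix
        speed = ix > 25
u = 22 - ix
u = u - 2
ix = u // 2
ix -= 7
u = speed + 39
ix = speed + 2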